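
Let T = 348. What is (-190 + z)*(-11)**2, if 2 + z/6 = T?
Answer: 228206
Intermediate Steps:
z = 2076 (z = -12 + 6*348 = -12 + 2088 = 2076)
(-190 + z)*(-11)**2 = (-190 + 2076)*(-11)**2 = 1886*121 = 228206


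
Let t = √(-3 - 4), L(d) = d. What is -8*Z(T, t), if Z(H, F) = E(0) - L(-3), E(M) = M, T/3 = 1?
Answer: -24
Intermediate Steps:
T = 3 (T = 3*1 = 3)
t = I*√7 (t = √(-7) = I*√7 ≈ 2.6458*I)
Z(H, F) = 3 (Z(H, F) = 0 - 1*(-3) = 0 + 3 = 3)
-8*Z(T, t) = -8*3 = -24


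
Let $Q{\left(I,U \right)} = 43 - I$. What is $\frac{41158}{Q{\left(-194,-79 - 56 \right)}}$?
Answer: $\frac{41158}{237} \approx 173.66$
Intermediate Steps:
$\frac{41158}{Q{\left(-194,-79 - 56 \right)}} = \frac{41158}{43 - -194} = \frac{41158}{43 + 194} = \frac{41158}{237}$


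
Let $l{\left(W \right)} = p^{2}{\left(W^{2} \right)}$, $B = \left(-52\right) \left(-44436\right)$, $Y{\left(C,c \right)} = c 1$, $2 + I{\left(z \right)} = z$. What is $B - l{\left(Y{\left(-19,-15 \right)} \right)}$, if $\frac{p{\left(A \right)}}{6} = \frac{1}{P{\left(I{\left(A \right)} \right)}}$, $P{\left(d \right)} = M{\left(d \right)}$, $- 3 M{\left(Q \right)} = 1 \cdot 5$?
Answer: $\frac{57766476}{25} \approx 2.3107 \cdot 10^{6}$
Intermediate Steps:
$M{\left(Q \right)} = - \frac{5}{3}$ ($M{\left(Q \right)} = - \frac{1 \cdot 5}{3} = \left(- \frac{1}{3}\right) 5 = - \frac{5}{3}$)
$I{\left(z \right)} = -2 + z$
$P{\left(d \right)} = - \frac{5}{3}$
$Y{\left(C,c \right)} = c$
$p{\left(A \right)} = - \frac{18}{5}$ ($p{\left(A \right)} = \frac{6}{- \frac{5}{3}} = 6 \left(- \frac{3}{5}\right) = - \frac{18}{5}$)
$B = 2310672$
$l{\left(W \right)} = \frac{324}{25}$ ($l{\left(W \right)} = \left(- \frac{18}{5}\right)^{2} = \frac{324}{25}$)
$B - l{\left(Y{\left(-19,-15 \right)} \right)} = 2310672 - \frac{324}{25} = \frac{57766476}{25}$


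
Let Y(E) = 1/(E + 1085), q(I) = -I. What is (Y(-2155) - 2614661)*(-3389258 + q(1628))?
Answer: 4743319299806053/535 ≈ 8.8660e+12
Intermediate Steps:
Y(E) = 1/(1085 + E)
(Y(-2155) - 2614661)*(-3389258 + q(1628)) = (1/(1085 - 2155) - 2614661)*(-3389258 - 1*1628) = (1/(-1070) - 2614661)*(-3389258 - 1628) = (-1/1070 - 2614661)*(-3390886) = -2797687271/1070*(-3390886) = 4743319299806053/535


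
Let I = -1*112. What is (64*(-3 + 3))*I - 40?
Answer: -40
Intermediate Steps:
I = -112
(64*(-3 + 3))*I - 40 = (64*(-3 + 3))*(-112) - 40 = (64*0)*(-112) - 40 = 0*(-112) - 40 = 0 - 40 = -40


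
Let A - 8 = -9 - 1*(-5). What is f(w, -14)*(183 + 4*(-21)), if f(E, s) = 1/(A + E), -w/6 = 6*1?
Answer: -99/32 ≈ -3.0938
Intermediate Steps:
A = 4 (A = 8 + (-9 - 1*(-5)) = 8 + (-9 + 5) = 8 - 4 = 4)
w = -36 ≈ -36.000
f(E, s) = 1/(4 + E)
f(w, -14)*(183 + 4*(-21)) = (183 + 4*(-21))/(4 - 36) = (183 - 84)/(-32) = -1/32*99 = -99/32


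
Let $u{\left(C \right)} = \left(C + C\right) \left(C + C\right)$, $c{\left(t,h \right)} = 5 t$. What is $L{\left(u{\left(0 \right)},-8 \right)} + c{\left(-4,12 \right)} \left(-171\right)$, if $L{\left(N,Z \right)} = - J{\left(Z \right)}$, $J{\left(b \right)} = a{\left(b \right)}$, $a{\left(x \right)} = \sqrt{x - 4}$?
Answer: $3420 - 2 i \sqrt{3} \approx 3420.0 - 3.4641 i$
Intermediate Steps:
$a{\left(x \right)} = \sqrt{-4 + x}$
$J{\left(b \right)} = \sqrt{-4 + b}$
$u{\left(C \right)} = 4 C^{2}$ ($u{\left(C \right)} = 2 C 2 C = 4 C^{2}$)
$L{\left(N,Z \right)} = - \sqrt{-4 + Z}$
$L{\left(u{\left(0 \right)},-8 \right)} + c{\left(-4,12 \right)} \left(-171\right) = - \sqrt{-4 - 8} + 5 \left(-4\right) \left(-171\right) = - \sqrt{-12} - -3420 = - 2 i \sqrt{3} + 3420 = 3420 - 2 i \sqrt{3}$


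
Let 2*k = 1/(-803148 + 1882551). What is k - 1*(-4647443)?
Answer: 10032927833059/2158806 ≈ 4.6474e+6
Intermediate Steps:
k = 1/2158806 (k = 1/(2*(-803148 + 1882551)) = (½)/1079403 = (½)*(1/1079403) = 1/2158806 ≈ 4.6322e-7)
k - 1*(-4647443) = 1/2158806 - 1*(-4647443) = 1/2158806 + 4647443 = 10032927833059/2158806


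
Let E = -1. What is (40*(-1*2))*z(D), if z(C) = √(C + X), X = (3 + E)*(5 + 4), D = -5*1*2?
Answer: -160*√2 ≈ -226.27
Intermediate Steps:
D = -10 (D = -5*2 = -10)
X = 18 (X = (3 - 1)*(5 + 4) = 2*9 = 18)
z(C) = √(18 + C) (z(C) = √(C + 18) = √(18 + C))
(40*(-1*2))*z(D) = (40*(-1*2))*√(18 - 10) = (40*(-2))*√8 = -160*√2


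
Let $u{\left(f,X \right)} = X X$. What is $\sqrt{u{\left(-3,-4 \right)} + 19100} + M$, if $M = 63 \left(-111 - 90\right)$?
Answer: $-12663 + 18 \sqrt{59} \approx -12525.0$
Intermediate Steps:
$M = -12663$ ($M = 63 \left(-201\right) = -12663$)
$u{\left(f,X \right)} = X^{2}$
$\sqrt{u{\left(-3,-4 \right)} + 19100} + M = \sqrt{\left(-4\right)^{2} + 19100} - 12663 = \sqrt{16 + 19100} - 12663 = \sqrt{19116} - 12663 = 18 \sqrt{59} - 12663 = -12663 + 18 \sqrt{59}$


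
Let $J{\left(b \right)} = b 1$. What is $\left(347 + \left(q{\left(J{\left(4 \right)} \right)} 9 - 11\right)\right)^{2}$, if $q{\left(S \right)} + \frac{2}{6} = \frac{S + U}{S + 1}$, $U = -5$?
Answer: $\frac{2742336}{25} \approx 1.0969 \cdot 10^{5}$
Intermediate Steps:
$J{\left(b \right)} = b$
$q{\left(S \right)} = - \frac{1}{3} + \frac{-5 + S}{1 + S}$ ($q{\left(S \right)} = - \frac{1}{3} + \frac{S - 5}{S + 1} = - \frac{1}{3} + \frac{-5 + S}{1 + S}$)
$\left(347 + \left(q{\left(J{\left(4 \right)} \right)} 9 - 11\right)\right)^{2} = \left(347 - \left(11 - \frac{2 \left(-8 + 4\right)}{3 \left(1 + 4\right)} 9\right)\right)^{2} = \left(347 - \left(11 - \frac{2}{3} \cdot \frac{1}{5} \left(-4\right) 9\right)\right)^{2} = \left(347 - \frac{79}{5}\right)^{2} = \left(\frac{1656}{5}\right)^{2} = \frac{2742336}{25}$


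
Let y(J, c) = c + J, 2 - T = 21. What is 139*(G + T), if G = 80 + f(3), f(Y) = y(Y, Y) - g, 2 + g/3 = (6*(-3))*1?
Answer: 17653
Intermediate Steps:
T = -19 (T = 2 - 1*21 = 2 - 21 = -19)
y(J, c) = J + c
g = -60 (g = -6 + 3*((6*(-3))*1) = -6 + 3*(-18*1) = -6 + 3*(-18) = -6 - 54 = -60)
f(Y) = 60 + 2*Y (f(Y) = (Y + Y) - 1*(-60) = 2*Y + 60 = 60 + 2*Y)
G = 146 (G = 80 + (60 + 2*3) = 80 + (60 + 6) = 80 + 66 = 146)
139*(G + T) = 139*(146 - 19) = 139*127 = 17653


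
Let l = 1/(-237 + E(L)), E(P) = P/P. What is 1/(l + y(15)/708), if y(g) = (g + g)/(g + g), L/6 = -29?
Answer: -354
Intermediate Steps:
L = -174 (L = 6*(-29) = -174)
E(P) = 1
y(g) = 1 (y(g) = (2*g)/((2*g)) = (2*g)*(1/(2*g)) = 1)
l = -1/236 (l = 1/(-237 + 1) = 1/(-236) = -1/236 ≈ -0.0042373)
1/(l + y(15)/708) = 1/(-1/236 + 1/708) = 1/(-1/354) = -354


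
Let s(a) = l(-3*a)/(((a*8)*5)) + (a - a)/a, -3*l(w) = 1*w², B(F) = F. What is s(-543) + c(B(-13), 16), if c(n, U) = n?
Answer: 1109/40 ≈ 27.725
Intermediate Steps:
l(w) = -w²/3
s(a) = -3*a/40 (s(a) = (-9*a²/3)/(((a*8)*5)) + (a - a)/a = (-3*a²)/(((8*a)*5)) + 0/a = (-3*a²)/((40*a)) + 0 = (-3*a²)*(1/(40*a)) + 0 = -3*a/40 + 0 = -3*a/40)
s(-543) + c(B(-13), 16) = -3/40*(-543) - 13 = 1629/40 - 13 = 1109/40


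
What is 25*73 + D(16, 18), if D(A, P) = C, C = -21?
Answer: 1804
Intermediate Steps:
D(A, P) = -21
25*73 + D(16, 18) = 25*73 - 21 = 1825 - 21 = 1804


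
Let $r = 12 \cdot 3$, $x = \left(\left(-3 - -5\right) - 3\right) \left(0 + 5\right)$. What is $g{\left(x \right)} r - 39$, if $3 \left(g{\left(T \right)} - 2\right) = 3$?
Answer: $69$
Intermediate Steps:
$x = -5$ ($x = \left(\left(-3 + 5\right) - 3\right) 5 = \left(2 - 3\right) 5 = \left(-1\right) 5 = -5$)
$r = 36$
$g{\left(T \right)} = 3$ ($g{\left(T \right)} = 2 + \frac{1}{3} \cdot 3 = 2 + 1 = 3$)
$g{\left(x \right)} r - 39 = 3 \cdot 36 - 39 = 108 - 39 = 69$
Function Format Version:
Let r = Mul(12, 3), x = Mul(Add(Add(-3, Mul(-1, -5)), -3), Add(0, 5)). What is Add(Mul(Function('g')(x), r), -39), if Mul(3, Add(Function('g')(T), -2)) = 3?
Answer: 69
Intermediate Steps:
x = -5 (x = Mul(Add(Add(-3, 5), -3), 5) = Mul(Add(2, -3), 5) = Mul(-1, 5) = -5)
r = 36
Function('g')(T) = 3 (Function('g')(T) = Add(2, Mul(Rational(1, 3), 3)) = Add(2, 1) = 3)
Add(Mul(Function('g')(x), r), -39) = Add(Mul(3, 36), -39) = Add(108, -39) = 69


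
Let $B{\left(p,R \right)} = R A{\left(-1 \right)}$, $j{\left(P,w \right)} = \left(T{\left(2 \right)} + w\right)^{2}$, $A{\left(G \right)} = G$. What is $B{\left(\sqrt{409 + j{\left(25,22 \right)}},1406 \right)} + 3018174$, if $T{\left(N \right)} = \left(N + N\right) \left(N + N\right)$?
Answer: $3016768$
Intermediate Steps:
$T{\left(N \right)} = 4 N^{2}$ ($T{\left(N \right)} = 2 N 2 N = 4 N^{2}$)
$j{\left(P,w \right)} = \left(16 + w\right)^{2}$ ($j{\left(P,w \right)} = \left(4 \cdot 2^{2} + w\right)^{2} = \left(4 \cdot 4 + w\right)^{2} = \left(16 + w\right)^{2}$)
$B{\left(p,R \right)} = - R$ ($B{\left(p,R \right)} = R \left(-1\right) = - R$)
$B{\left(\sqrt{409 + j{\left(25,22 \right)}},1406 \right)} + 3018174 = \left(-1\right) 1406 + 3018174 = -1406 + 3018174 = 3016768$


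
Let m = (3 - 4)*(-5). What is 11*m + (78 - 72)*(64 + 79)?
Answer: 913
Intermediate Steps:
m = 5 (m = -1*(-5) = 5)
11*m + (78 - 72)*(64 + 79) = 11*5 + (78 - 72)*(64 + 79) = 55 + 6*143 = 55 + 858 = 913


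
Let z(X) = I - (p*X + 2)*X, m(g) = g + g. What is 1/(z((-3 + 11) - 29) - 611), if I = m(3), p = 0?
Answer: -1/563 ≈ -0.0017762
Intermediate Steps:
m(g) = 2*g
I = 6 (I = 2*3 = 6)
z(X) = 6 - 2*X (z(X) = 6 - (0*X + 2)*X = 6 - (0 + 2)*X = 6 - 2*X)
1/(z((-3 + 11) - 29) - 611) = 1/((6 - 2*((-3 + 11) - 29)) - 611) = 1/((6 - 2*(8 - 29)) - 611) = 1/((6 - 2*(-21)) - 611) = 1/((6 + 42) - 611) = 1/(48 - 611) = 1/(-563) = -1/563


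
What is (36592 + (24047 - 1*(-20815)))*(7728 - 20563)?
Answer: -1045462090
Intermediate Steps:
(36592 + (24047 - 1*(-20815)))*(7728 - 20563) = (36592 + (24047 + 20815))*(-12835) = (36592 + 44862)*(-12835) = 81454*(-12835) = -1045462090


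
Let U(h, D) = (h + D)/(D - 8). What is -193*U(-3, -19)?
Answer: -4246/27 ≈ -157.26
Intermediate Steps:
U(h, D) = (D + h)/(-8 + D)
-193*U(-3, -19) = -193*(-19 - 3)/(-8 - 19) = -193*(-22)/(-27) = -(-193)*(-22)/27 = -193*22/27 = -4246/27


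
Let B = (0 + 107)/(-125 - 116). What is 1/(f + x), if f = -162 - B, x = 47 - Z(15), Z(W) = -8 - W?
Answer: -241/22065 ≈ -0.010922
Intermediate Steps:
B = -107/241 (B = 107/(-241) = 107*(-1/241) = -107/241 ≈ -0.44398)
x = 70 (x = 47 - (-8 - 1*15) = 47 - (-8 - 15) = 47 - 1*(-23) = 47 + 23 = 70)
f = -38935/241 (f = -162 - 1*(-107/241) = -162 + 107/241 = -38935/241 ≈ -161.56)
1/(f + x) = 1/(-38935/241 + 70) = 1/(-22065/241) = -241/22065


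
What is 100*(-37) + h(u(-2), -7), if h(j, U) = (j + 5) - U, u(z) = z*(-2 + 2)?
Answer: -3688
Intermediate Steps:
u(z) = 0 (u(z) = z*0 = 0)
h(j, U) = 5 + j - U (h(j, U) = (5 + j) - U = 5 + j - U)
100*(-37) + h(u(-2), -7) = 100*(-37) + (5 + 0 - 1*(-7)) = -3700 + (5 + 0 + 7) = -3700 + 12 = -3688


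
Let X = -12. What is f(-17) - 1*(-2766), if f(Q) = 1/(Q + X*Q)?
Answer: 517243/187 ≈ 2766.0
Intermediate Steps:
f(Q) = -1/(11*Q) (f(Q) = 1/(Q - 12*Q) = 1/(-11*Q) = -1/(11*Q))
f(-17) - 1*(-2766) = -1/11/(-17) - 1*(-2766) = -1/11*(-1/17) + 2766 = 1/187 + 2766 = 517243/187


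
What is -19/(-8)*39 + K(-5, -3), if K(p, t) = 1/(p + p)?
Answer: 3701/40 ≈ 92.525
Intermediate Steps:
K(p, t) = 1/(2*p)
-19/(-8)*39 + K(-5, -3) = -19/(-8)*39 + (½)/(-5) = -19*(-⅛)*39 + (½)*(-⅕) = (19/8)*39 - ⅒ = 741/8 - ⅒ = 3701/40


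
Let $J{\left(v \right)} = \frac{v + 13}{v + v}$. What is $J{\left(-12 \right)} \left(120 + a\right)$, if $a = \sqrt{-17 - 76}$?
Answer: $-5 - \frac{i \sqrt{93}}{24} \approx -5.0 - 0.40182 i$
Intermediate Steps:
$J{\left(v \right)} = \frac{13 + v}{2 v}$
$a = i \sqrt{93}$ ($a = \sqrt{-93} = i \sqrt{93} \approx 9.6436 i$)
$J{\left(-12 \right)} \left(120 + a\right) = \frac{13 - 12}{2 \left(-12\right)} \left(120 + i \sqrt{93}\right) = \frac{1}{2} \left(- \frac{1}{12}\right) 1 \left(120 + i \sqrt{93}\right) = - \frac{120 + i \sqrt{93}}{24} = -5 - \frac{i \sqrt{93}}{24}$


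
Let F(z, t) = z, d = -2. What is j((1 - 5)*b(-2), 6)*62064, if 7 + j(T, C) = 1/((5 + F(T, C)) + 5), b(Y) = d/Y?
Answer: -424104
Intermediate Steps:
b(Y) = -2/Y
j(T, C) = -7 + 1/(10 + T) (j(T, C) = -7 + 1/((5 + T) + 5) = -7 + 1/(10 + T))
j((1 - 5)*b(-2), 6)*62064 = ((-69 - 7*(1 - 5)*(-2/(-2)))/(10 + (1 - 5)*(-2/(-2))))*62064 = ((-69 - (-28)*(-2*(-1/2)))/(10 - (-8)*(-1)/2))*62064 = ((-69 - (-28))/(10 - 4*1))*62064 = ((-69 - 7*(-4))/(10 - 4))*62064 = ((-69 + 28)/6)*62064 = ((1/6)*(-41))*62064 = -41/6*62064 = -424104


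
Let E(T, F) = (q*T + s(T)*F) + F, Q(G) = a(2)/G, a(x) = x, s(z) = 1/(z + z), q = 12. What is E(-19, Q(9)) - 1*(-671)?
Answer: 75790/171 ≈ 443.22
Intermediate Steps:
s(z) = 1/(2*z)
Q(G) = 2/G
E(T, F) = F + 12*T + F/(2*T) (E(T, F) = (12*T + (1/(2*T))*F) + F = (12*T + F/(2*T)) + F = F + 12*T + F/(2*T))
E(-19, Q(9)) - 1*(-671) = (2/9 + 12*(-19) + (½)*(2/9)/(-19)) - 1*(-671) = (2*(⅑) - 228 + (½)*(2*(⅑))*(-1/19)) + 671 = (2/9 - 228 + (½)*(2/9)*(-1/19)) + 671 = (2/9 - 228 - 1/171) + 671 = -38951/171 + 671 = 75790/171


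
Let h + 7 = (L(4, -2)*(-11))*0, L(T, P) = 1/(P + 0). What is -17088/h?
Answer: 17088/7 ≈ 2441.1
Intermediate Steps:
L(T, P) = 1/P
h = -7 (h = -7 + (-11/(-2))*0 = -7 - 1/2*(-11)*0 = -7 + (11/2)*0 = -7 + 0 = -7)
-17088/h = -17088/(-7) = -17088*(-1/7) = 17088/7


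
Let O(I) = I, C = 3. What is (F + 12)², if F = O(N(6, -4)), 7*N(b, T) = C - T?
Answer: 169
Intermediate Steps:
N(b, T) = 3/7 - T/7 (N(b, T) = (3 - T)/7 = 3/7 - T/7)
F = 1 (F = 3/7 - ⅐*(-4) = 3/7 + 4/7 = 1)
(F + 12)² = (1 + 12)² = 13² = 169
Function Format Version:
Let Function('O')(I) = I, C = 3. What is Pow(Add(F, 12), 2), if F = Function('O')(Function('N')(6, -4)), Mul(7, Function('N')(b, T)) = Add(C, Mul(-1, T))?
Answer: 169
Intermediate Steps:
Function('N')(b, T) = Add(Rational(3, 7), Mul(Rational(-1, 7), T)) (Function('N')(b, T) = Mul(Rational(1, 7), Add(3, Mul(-1, T))) = Add(Rational(3, 7), Mul(Rational(-1, 7), T)))
F = 1 (F = Add(Rational(3, 7), Mul(Rational(-1, 7), -4)) = Add(Rational(3, 7), Rational(4, 7)) = 1)
Pow(Add(F, 12), 2) = Pow(Add(1, 12), 2) = Pow(13, 2) = 169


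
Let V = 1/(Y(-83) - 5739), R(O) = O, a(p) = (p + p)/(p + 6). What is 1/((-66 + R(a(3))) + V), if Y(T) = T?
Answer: -17466/1141115 ≈ -0.015306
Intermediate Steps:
a(p) = 2*p/(6 + p) (a(p) = (2*p)/(6 + p) = 2*p/(6 + p))
V = -1/5822 (V = 1/(-83 - 5739) = 1/(-5822) = -1/5822 ≈ -0.00017176)
1/((-66 + R(a(3))) + V) = 1/((-66 + 2*3/(6 + 3)) - 1/5822) = 1/((-66 + 2*3/9) - 1/5822) = 1/((-66 + 2*3*(⅑)) - 1/5822) = 1/((-66 + ⅔) - 1/5822) = 1/(-196/3 - 1/5822) = 1/(-1141115/17466) = -17466/1141115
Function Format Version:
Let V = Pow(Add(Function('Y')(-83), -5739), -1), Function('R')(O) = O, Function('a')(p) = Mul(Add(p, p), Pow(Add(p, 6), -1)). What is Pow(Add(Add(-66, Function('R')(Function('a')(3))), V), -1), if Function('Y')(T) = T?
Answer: Rational(-17466, 1141115) ≈ -0.015306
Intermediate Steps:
Function('a')(p) = Mul(2, p, Pow(Add(6, p), -1)) (Function('a')(p) = Mul(Mul(2, p), Pow(Add(6, p), -1)) = Mul(2, p, Pow(Add(6, p), -1)))
V = Rational(-1, 5822) (V = Pow(Add(-83, -5739), -1) = Pow(-5822, -1) = Rational(-1, 5822) ≈ -0.00017176)
Pow(Add(Add(-66, Function('R')(Function('a')(3))), V), -1) = Pow(Add(Add(-66, Mul(2, 3, Pow(Add(6, 3), -1))), Rational(-1, 5822)), -1) = Pow(Add(Add(-66, Mul(2, 3, Pow(9, -1))), Rational(-1, 5822)), -1) = Pow(Add(Add(-66, Mul(2, 3, Rational(1, 9))), Rational(-1, 5822)), -1) = Pow(Add(Add(-66, Rational(2, 3)), Rational(-1, 5822)), -1) = Pow(Add(Rational(-196, 3), Rational(-1, 5822)), -1) = Pow(Rational(-1141115, 17466), -1) = Rational(-17466, 1141115)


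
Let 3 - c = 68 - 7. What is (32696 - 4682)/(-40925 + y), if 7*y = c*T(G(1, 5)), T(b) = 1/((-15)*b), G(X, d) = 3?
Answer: -8824410/12891317 ≈ -0.68452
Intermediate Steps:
T(b) = -1/(15*b)
c = -58 (c = 3 - (68 - 7) = 3 - 1*61 = 3 - 61 = -58)
y = 58/315 (y = (-(-58)/(15*3))/7 = (-58*(-1/45))/7 = (⅐)*(58/45) = 58/315 ≈ 0.18413)
(32696 - 4682)/(-40925 + y) = (32696 - 4682)/(-40925 + 58/315) = 28014/(-12891317/315) = 28014*(-315/12891317) = -8824410/12891317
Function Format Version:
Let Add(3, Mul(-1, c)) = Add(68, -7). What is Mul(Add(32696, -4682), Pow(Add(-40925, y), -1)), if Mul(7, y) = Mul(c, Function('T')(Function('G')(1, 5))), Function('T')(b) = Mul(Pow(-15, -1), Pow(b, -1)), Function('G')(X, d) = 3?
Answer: Rational(-8824410, 12891317) ≈ -0.68452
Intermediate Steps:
Function('T')(b) = Mul(Rational(-1, 15), Pow(b, -1))
c = -58 (c = Add(3, Mul(-1, Add(68, -7))) = Add(3, Mul(-1, 61)) = Add(3, -61) = -58)
y = Rational(58, 315) (y = Mul(Rational(1, 7), Mul(-58, Mul(Rational(-1, 15), Pow(3, -1)))) = Mul(Rational(1, 7), Mul(-58, Mul(Rational(-1, 15), Rational(1, 3)))) = Mul(Rational(1, 7), Mul(-58, Rational(-1, 45))) = Mul(Rational(1, 7), Rational(58, 45)) = Rational(58, 315) ≈ 0.18413)
Mul(Add(32696, -4682), Pow(Add(-40925, y), -1)) = Mul(Add(32696, -4682), Pow(Add(-40925, Rational(58, 315)), -1)) = Mul(28014, Pow(Rational(-12891317, 315), -1)) = Mul(28014, Rational(-315, 12891317)) = Rational(-8824410, 12891317)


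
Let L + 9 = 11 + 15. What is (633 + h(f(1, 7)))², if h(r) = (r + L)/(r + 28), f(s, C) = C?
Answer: 491908041/1225 ≈ 4.0156e+5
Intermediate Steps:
L = 17 (L = -9 + (11 + 15) = -9 + 26 = 17)
h(r) = (17 + r)/(28 + r) (h(r) = (r + 17)/(r + 28) = (17 + r)/(28 + r))
(633 + h(f(1, 7)))² = (633 + (17 + 7)/(28 + 7))² = (633 + 24/35)² = (22179/35)² = 491908041/1225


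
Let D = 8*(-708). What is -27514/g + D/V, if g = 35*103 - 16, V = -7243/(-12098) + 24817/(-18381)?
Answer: 4515828904987186/599730811487 ≈ 7529.8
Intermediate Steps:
V = -167102483/222373338 (V = -7243*(-1/12098) + 24817*(-1/18381) = 7243/12098 - 24817/18381 = -167102483/222373338 ≈ -0.75145)
D = -5664
g = 3589 (g = 3605 - 16 = 3589)
-27514/g + D/V = -27514/3589 - 5664/(-167102483/222373338) = -27514*1/3589 - 5664*(-222373338/167102483) = -27514/3589 + 1259522586432/167102483 = 4515828904987186/599730811487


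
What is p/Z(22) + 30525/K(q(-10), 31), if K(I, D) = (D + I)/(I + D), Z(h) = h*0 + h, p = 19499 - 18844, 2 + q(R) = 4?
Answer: 672205/22 ≈ 30555.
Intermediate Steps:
q(R) = 2 (q(R) = -2 + 4 = 2)
p = 655
Z(h) = h (Z(h) = 0 + h = h)
K(I, D) = 1 (K(I, D) = (D + I)/(D + I) = 1)
p/Z(22) + 30525/K(q(-10), 31) = 655/22 + 30525/1 = 655*(1/22) + 30525*1 = 655/22 + 30525 = 672205/22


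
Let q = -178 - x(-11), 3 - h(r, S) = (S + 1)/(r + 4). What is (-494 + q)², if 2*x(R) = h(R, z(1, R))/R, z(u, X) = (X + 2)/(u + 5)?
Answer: 42822094225/94864 ≈ 4.5141e+5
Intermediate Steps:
z(u, X) = (2 + X)/(5 + u)
h(r, S) = 3 - (1 + S)/(4 + r) (h(r, S) = 3 - (S + 1)/(r + 4) = 3 - (1 + S)/(4 + r))
x(R) = (32/3 + 17*R/6)/(2*R*(4 + R)) (x(R) = (((11 - (2 + R)/(5 + 1) + 3*R)/(4 + R))/R)/2 = (((11 - (2 + R)/6 + 3*R)/(4 + R))/R)/2 = (((11 - (⅓ + R/6) + 3*R)/(4 + R))/R)/2 = (((11 + (-⅓ - R/6) + 3*R)/(4 + R))/R)/2 = (((32/3 + 17*R/6)/(4 + R))/R)/2 = ((32/3 + 17*R/6)/(R*(4 + R)))/2 = (32/3 + 17*R/6)/(2*R*(4 + R)))
q = -54783/308 (q = -178 - (64 + 17*(-11))/(12*(-11)*(4 - 11)) = -178 - (-1)*(64 - 187)/(12*11*(-7)) = -178 - (-1)*(-1)*(-123)/(12*11*7) = -178 - 1*(-41/308) = -178 + 41/308 = -54783/308 ≈ -177.87)
(-494 + q)² = (-494 - 54783/308)² = (-206935/308)² = 42822094225/94864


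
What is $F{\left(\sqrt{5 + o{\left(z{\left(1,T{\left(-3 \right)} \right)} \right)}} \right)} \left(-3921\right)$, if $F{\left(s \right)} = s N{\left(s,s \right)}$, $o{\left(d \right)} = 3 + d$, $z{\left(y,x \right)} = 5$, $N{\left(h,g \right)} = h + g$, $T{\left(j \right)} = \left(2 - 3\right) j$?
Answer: $-101946$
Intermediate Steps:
$T{\left(j \right)} = - j$
$N{\left(h,g \right)} = g + h$
$F{\left(s \right)} = 2 s^{2}$ ($F{\left(s \right)} = s \left(s + s\right) = s 2 s = 2 s^{2}$)
$F{\left(\sqrt{5 + o{\left(z{\left(1,T{\left(-3 \right)} \right)} \right)}} \right)} \left(-3921\right) = 2 \left(\sqrt{5 + \left(3 + 5\right)}\right)^{2} \left(-3921\right) = 2 \left(\sqrt{5 + 8}\right)^{2} \left(-3921\right) = 2 \left(\sqrt{13}\right)^{2} \left(-3921\right) = 2 \cdot 13 \left(-3921\right) = 26 \left(-3921\right) = -101946$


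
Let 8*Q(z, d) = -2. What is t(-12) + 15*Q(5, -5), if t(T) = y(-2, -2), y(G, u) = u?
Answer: -23/4 ≈ -5.7500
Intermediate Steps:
Q(z, d) = -1/4 (Q(z, d) = (1/8)*(-2) = -1/4)
t(T) = -2
t(-12) + 15*Q(5, -5) = -2 + 15*(-1/4) = -2 - 15/4 = -23/4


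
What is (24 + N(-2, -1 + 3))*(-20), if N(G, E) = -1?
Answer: -460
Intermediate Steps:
(24 + N(-2, -1 + 3))*(-20) = (24 - 1)*(-20) = 23*(-20) = -460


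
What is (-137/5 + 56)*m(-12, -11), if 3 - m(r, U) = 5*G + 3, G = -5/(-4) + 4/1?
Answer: -3003/4 ≈ -750.75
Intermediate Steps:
G = 21/4 (G = -5*(-1/4) + 4*1 = 5/4 + 4 = 21/4 ≈ 5.2500)
m(r, U) = -105/4 (m(r, U) = 3 - (5*(21/4) + 3) = 3 - (105/4 + 3) = 3 - 1*117/4 = 3 - 117/4 = -105/4)
(-137/5 + 56)*m(-12, -11) = (-137/5 + 56)*(-105/4) = (143/5)*(-105/4) = -3003/4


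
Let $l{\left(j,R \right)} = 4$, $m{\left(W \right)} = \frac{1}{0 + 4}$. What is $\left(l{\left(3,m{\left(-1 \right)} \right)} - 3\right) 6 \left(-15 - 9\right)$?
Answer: $-144$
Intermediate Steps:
$m{\left(W \right)} = \frac{1}{4}$
$\left(l{\left(3,m{\left(-1 \right)} \right)} - 3\right) 6 \left(-15 - 9\right) = \left(4 - 3\right) 6 \left(-15 - 9\right) = 1 \cdot 6 \left(-24\right) = 6 \left(-24\right) = -144$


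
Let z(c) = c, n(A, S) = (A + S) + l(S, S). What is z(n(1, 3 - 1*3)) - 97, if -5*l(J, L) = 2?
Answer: -482/5 ≈ -96.400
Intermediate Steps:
l(J, L) = -⅖ (l(J, L) = -⅕*2 = -⅖)
n(A, S) = -⅖ + A + S (n(A, S) = (A + S) - ⅖ = -⅖ + A + S)
z(n(1, 3 - 1*3)) - 97 = (-⅖ + 1 + (3 - 1*3)) - 97 = (-⅖ + 1 + (3 - 3)) - 97 = (-⅖ + 1 + 0) - 97 = ⅗ - 97 = -482/5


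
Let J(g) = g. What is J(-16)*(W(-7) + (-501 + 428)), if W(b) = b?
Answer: 1280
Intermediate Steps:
J(-16)*(W(-7) + (-501 + 428)) = -16*(-7 + (-501 + 428)) = -16*(-7 - 73) = -16*(-80) = 1280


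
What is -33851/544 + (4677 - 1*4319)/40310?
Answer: -682169529/10964320 ≈ -62.217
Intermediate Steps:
-33851/544 + (4677 - 1*4319)/40310 = -33851*1/544 + (4677 - 4319)*(1/40310) = -33851/544 + 358*(1/40310) = -33851/544 + 179/20155 = -682169529/10964320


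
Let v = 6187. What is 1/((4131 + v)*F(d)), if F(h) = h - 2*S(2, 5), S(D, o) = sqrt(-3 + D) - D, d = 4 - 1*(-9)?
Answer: 17/3023174 + I/1511587 ≈ 5.6232e-6 + 6.6156e-7*I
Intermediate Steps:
d = 13 (d = 4 + 9 = 13)
F(h) = 4 + h - 2*I (F(h) = h - 2*(sqrt(-3 + 2) - 1*2) = h - 2*(sqrt(-1) - 2) = h - 2*(I - 2) = h - 2*(-2 + I) = h + (4 - 2*I) = 4 + h - 2*I)
1/((4131 + v)*F(d)) = 1/((4131 + 6187)*(4 + 13 - 2*I)) = 1/(10318*(17 - 2*I)) = ((17 + 2*I)/293)/10318 = (17 + 2*I)/3023174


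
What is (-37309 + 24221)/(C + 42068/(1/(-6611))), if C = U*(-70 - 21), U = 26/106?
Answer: 693664/14739913227 ≈ 4.7060e-5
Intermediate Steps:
U = 13/53 (U = 26*(1/106) = 13/53 ≈ 0.24528)
C = -1183/53 (C = 13*(-70 - 21)/53 = (13/53)*(-91) = -1183/53 ≈ -22.321)
(-37309 + 24221)/(C + 42068/(1/(-6611))) = (-37309 + 24221)/(-1183/53 + 42068/(1/(-6611))) = -13088/(-1183/53 + 42068/(-1/6611)) = -13088/(-1183/53 + 42068*(-6611)) = -13088/(-1183/53 - 278111548) = -13088/(-14739913227/53) = -13088*(-53/14739913227) = 693664/14739913227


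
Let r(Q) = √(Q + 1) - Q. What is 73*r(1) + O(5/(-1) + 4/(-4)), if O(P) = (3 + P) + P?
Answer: -82 + 73*√2 ≈ 21.238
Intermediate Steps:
r(Q) = √(1 + Q) - Q
O(P) = 3 + 2*P
73*r(1) + O(5/(-1) + 4/(-4)) = 73*(√(1 + 1) - 1*1) + (3 + 2*(5/(-1) + 4/(-4))) = 73*(√2 - 1) + (3 + 2*(5*(-1) + 4*(-¼))) = 73*(-1 + √2) + (3 + 2*(-5 - 1)) = (-73 + 73*√2) + (3 + 2*(-6)) = (-73 + 73*√2) + (3 - 12) = (-73 + 73*√2) - 9 = -82 + 73*√2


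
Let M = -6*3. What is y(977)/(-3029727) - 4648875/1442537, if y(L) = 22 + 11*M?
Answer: -612372531331/190021447713 ≈ -3.2226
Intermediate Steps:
M = -18
y(L) = -176 (y(L) = 22 + 11*(-18) = 22 - 198 = -176)
y(977)/(-3029727) - 4648875/1442537 = -176/(-3029727) - 4648875/1442537 = -176*(-1/3029727) - 4648875*1/1442537 = 176/3029727 - 202125/62719 = -612372531331/190021447713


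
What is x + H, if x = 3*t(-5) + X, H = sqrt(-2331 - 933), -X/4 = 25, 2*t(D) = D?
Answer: -215/2 + 8*I*sqrt(51) ≈ -107.5 + 57.131*I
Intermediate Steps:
t(D) = D/2
X = -100 (X = -4*25 = -100)
H = 8*I*sqrt(51) (H = sqrt(-3264) = 8*I*sqrt(51) ≈ 57.131*I)
x = -215/2 (x = 3*((1/2)*(-5)) - 100 = 3*(-5/2) - 100 = -15/2 - 100 = -215/2 ≈ -107.50)
x + H = -215/2 + 8*I*sqrt(51)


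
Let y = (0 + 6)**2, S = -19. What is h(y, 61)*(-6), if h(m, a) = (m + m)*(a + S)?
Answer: -18144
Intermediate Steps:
y = 36 (y = 6**2 = 36)
h(m, a) = 2*m*(-19 + a) (h(m, a) = (m + m)*(a - 19) = (2*m)*(-19 + a) = 2*m*(-19 + a))
h(y, 61)*(-6) = (2*36*(-19 + 61))*(-6) = (2*36*42)*(-6) = 3024*(-6) = -18144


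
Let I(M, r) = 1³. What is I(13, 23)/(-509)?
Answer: -1/509 ≈ -0.0019646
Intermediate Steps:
I(M, r) = 1
I(13, 23)/(-509) = 1/(-509) = 1*(-1/509) = -1/509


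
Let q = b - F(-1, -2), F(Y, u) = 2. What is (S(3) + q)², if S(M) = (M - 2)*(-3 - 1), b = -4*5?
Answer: 676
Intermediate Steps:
b = -20
q = -22 (q = -20 - 1*2 = -20 - 2 = -22)
S(M) = 8 - 4*M (S(M) = (-2 + M)*(-4) = 8 - 4*M)
(S(3) + q)² = ((8 - 4*3) - 22)² = ((8 - 12) - 22)² = (-4 - 22)² = (-26)² = 676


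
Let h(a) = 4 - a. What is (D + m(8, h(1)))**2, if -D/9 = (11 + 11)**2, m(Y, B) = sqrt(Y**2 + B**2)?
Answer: (4356 - sqrt(73))**2 ≈ 1.8900e+7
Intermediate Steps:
m(Y, B) = sqrt(B**2 + Y**2)
D = -4356 (D = -9*(11 + 11)**2 = -9*22**2 = -9*484 = -4356)
(D + m(8, h(1)))**2 = (-4356 + sqrt((4 - 1*1)**2 + 8**2))**2 = (-4356 + sqrt((4 - 1)**2 + 64))**2 = (-4356 + sqrt(3**2 + 64))**2 = (-4356 + sqrt(9 + 64))**2 = (-4356 + sqrt(73))**2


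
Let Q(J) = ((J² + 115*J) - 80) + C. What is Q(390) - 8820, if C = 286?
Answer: 188336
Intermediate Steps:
Q(J) = 206 + J² + 115*J (Q(J) = ((J² + 115*J) - 80) + 286 = (-80 + J² + 115*J) + 286 = 206 + J² + 115*J)
Q(390) - 8820 = (206 + 390² + 115*390) - 8820 = (206 + 152100 + 44850) - 8820 = 197156 - 8820 = 188336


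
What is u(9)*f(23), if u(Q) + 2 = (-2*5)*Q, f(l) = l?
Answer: -2116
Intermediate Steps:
u(Q) = -2 - 10*Q (u(Q) = -2 + (-2*5)*Q = -2 - 10*Q)
u(9)*f(23) = (-2 - 10*9)*23 = (-2 - 90)*23 = -92*23 = -2116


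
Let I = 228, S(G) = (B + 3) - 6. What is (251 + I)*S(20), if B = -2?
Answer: -2395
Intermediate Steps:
S(G) = -5 (S(G) = (-2 + 3) - 6 = 1 - 6 = -5)
(251 + I)*S(20) = (251 + 228)*(-5) = 479*(-5) = -2395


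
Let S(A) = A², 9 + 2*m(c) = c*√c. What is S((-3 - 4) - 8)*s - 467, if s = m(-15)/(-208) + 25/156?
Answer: -177247/416 + 3375*I*√15/416 ≈ -426.07 + 31.421*I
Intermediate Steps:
m(c) = -9/2 + c^(3/2)/2 (m(c) = -9/2 + (c*√c)/2 = -9/2 + c^(3/2)/2)
s = 227/1248 + 15*I*√15/416 (s = (-9/2 + (-15)^(3/2)/2)/(-208) + 25/156 = (-9/2 + (-15*I*√15)/2)*(-1/208) + 25*(1/156) = (-9/2 - 15*I*√15/2)*(-1/208) + 25/156 = (9/416 + 15*I*√15/416) + 25/156 = 227/1248 + 15*I*√15/416 ≈ 0.18189 + 0.13965*I)
S((-3 - 4) - 8)*s - 467 = ((-3 - 4) - 8)²*(227/1248 + 15*I*√15/416) - 467 = (-7 - 8)²*(227/1248 + 15*I*√15/416) - 467 = (-15)²*(227/1248 + 15*I*√15/416) - 467 = 225*(227/1248 + 15*I*√15/416) - 467 = (17025/416 + 3375*I*√15/416) - 467 = -177247/416 + 3375*I*√15/416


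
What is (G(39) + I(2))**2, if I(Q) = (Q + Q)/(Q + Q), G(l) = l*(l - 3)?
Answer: 1974025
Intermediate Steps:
G(l) = l*(-3 + l)
I(Q) = 1 (I(Q) = (2*Q)/((2*Q)) = (2*Q)*(1/(2*Q)) = 1)
(G(39) + I(2))**2 = (39*(-3 + 39) + 1)**2 = (39*36 + 1)**2 = (1404 + 1)**2 = 1405**2 = 1974025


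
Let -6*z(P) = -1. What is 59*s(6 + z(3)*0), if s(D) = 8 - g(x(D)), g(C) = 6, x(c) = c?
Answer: 118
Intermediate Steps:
z(P) = 1/6 (z(P) = -1/6*(-1) = 1/6)
s(D) = 2 (s(D) = 8 - 1*6 = 8 - 6 = 2)
59*s(6 + z(3)*0) = 59*2 = 118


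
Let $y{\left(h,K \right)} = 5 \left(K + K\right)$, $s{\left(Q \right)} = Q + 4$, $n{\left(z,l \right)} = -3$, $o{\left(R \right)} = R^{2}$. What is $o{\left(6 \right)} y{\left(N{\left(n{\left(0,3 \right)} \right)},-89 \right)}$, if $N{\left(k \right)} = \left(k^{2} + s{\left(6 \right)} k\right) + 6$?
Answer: $-32040$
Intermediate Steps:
$s{\left(Q \right)} = 4 + Q$
$N{\left(k \right)} = 6 + k^{2} + 10 k$ ($N{\left(k \right)} = \left(k^{2} + \left(4 + 6\right) k\right) + 6 = \left(k^{2} + 10 k\right) + 6 = 6 + k^{2} + 10 k$)
$y{\left(h,K \right)} = 10 K$ ($y{\left(h,K \right)} = 5 \cdot 2 K = 10 K$)
$o{\left(6 \right)} y{\left(N{\left(n{\left(0,3 \right)} \right)},-89 \right)} = 6^{2} \cdot 10 \left(-89\right) = 36 \left(-890\right) = -32040$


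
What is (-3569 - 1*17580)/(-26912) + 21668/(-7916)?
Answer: -103928433/53258848 ≈ -1.9514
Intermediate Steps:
(-3569 - 1*17580)/(-26912) + 21668/(-7916) = (-3569 - 17580)*(-1/26912) + 21668*(-1/7916) = -21149*(-1/26912) - 5417/1979 = 21149/26912 - 5417/1979 = -103928433/53258848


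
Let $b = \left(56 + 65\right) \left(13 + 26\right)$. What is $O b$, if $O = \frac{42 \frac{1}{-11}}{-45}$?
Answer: $\frac{2002}{5} \approx 400.4$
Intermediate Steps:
$O = \frac{14}{165}$ ($O = 42 \left(- \frac{1}{11}\right) \left(- \frac{1}{45}\right) = \left(- \frac{42}{11}\right) \left(- \frac{1}{45}\right) = \frac{14}{165} \approx 0.084849$)
$b = 4719$ ($b = 121 \cdot 39 = 4719$)
$O b = \frac{14}{165} \cdot 4719 = \frac{2002}{5}$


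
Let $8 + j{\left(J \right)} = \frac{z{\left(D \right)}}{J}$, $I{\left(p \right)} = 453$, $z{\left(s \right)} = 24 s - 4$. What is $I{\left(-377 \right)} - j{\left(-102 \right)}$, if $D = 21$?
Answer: $\frac{23761}{51} \approx 465.9$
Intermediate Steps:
$z{\left(s \right)} = -4 + 24 s$
$j{\left(J \right)} = -8 + \frac{500}{J}$ ($j{\left(J \right)} = -8 + \frac{-4 + 24 \cdot 21}{J} = -8 + \frac{-4 + 504}{J} = -8 + \frac{500}{J}$)
$I{\left(-377 \right)} - j{\left(-102 \right)} = 453 - \left(-8 + \frac{500}{-102}\right) = 453 - \left(-8 + 500 \left(- \frac{1}{102}\right)\right) = 453 - \left(-8 - \frac{250}{51}\right) = 453 - - \frac{658}{51} = 453 + \frac{658}{51} = \frac{23761}{51}$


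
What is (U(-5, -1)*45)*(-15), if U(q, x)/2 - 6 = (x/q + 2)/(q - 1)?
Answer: -7605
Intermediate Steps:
U(q, x) = 12 + 2*(2 + x/q)/(-1 + q) (U(q, x) = 12 + 2*((x/q + 2)/(q - 1)) = 12 + 2*((2 + x/q)/(-1 + q)) = 12 + 2*(2 + x/q)/(-1 + q))
(U(-5, -1)*45)*(-15) = ((2*(-1 - 4*(-5) + 6*(-5)²)/(-5*(-1 - 5)))*45)*(-15) = ((2*(-⅕)*(-1 + 20 + 6*25)/(-6))*45)*(-15) = ((2*(-⅕)*(-⅙)*(-1 + 20 + 150))*45)*(-15) = ((2*(-⅕)*(-⅙)*169)*45)*(-15) = ((169/15)*45)*(-15) = 507*(-15) = -7605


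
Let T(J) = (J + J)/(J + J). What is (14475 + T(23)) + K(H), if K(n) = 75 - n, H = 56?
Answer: 14495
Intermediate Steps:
T(J) = 1 (T(J) = (2*J)/((2*J)) = (2*J)*(1/(2*J)) = 1)
(14475 + T(23)) + K(H) = (14475 + 1) + (75 - 1*56) = 14476 + (75 - 56) = 14476 + 19 = 14495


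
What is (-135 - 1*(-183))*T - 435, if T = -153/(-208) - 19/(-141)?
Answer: -240260/611 ≈ -393.22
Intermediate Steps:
T = 25525/29328 (T = -153*(-1/208) - 19*(-1/141) = 153/208 + 19/141 = 25525/29328 ≈ 0.87033)
(-135 - 1*(-183))*T - 435 = (-135 - 1*(-183))*(25525/29328) - 435 = (-135 + 183)*(25525/29328) - 435 = 48*(25525/29328) - 435 = 25525/611 - 435 = -240260/611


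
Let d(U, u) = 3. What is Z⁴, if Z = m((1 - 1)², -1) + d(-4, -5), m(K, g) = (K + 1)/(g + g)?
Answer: 625/16 ≈ 39.063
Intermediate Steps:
m(K, g) = (1 + K)/(2*g) (m(K, g) = (1 + K)/((2*g)) = (1 + K)*(1/(2*g)) = (1 + K)/(2*g))
Z = 5/2 (Z = (½)*(1 + (1 - 1)²)/(-1) + 3 = (½)*(-1)*(1 + 0²) + 3 = (½)*(-1)*(1 + 0) + 3 = (½)*(-1)*1 + 3 = -½ + 3 = 5/2 ≈ 2.5000)
Z⁴ = (5/2)⁴ = 625/16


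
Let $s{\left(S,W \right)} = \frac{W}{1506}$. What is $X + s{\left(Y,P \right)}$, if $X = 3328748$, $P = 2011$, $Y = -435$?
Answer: $\frac{5013096499}{1506} \approx 3.3287 \cdot 10^{6}$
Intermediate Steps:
$s{\left(S,W \right)} = \frac{W}{1506}$ ($s{\left(S,W \right)} = W \frac{1}{1506} = \frac{W}{1506}$)
$X + s{\left(Y,P \right)} = 3328748 + \frac{1}{1506} \cdot 2011 = 3328748 + \frac{2011}{1506} = \frac{5013096499}{1506}$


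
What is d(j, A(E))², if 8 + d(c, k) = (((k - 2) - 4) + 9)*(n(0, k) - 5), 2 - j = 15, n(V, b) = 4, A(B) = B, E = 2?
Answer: 169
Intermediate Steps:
j = -13 (j = 2 - 1*15 = 2 - 15 = -13)
d(c, k) = -11 - k (d(c, k) = -8 + (((k - 2) - 4) + 9)*(4 - 5) = -8 + (((-2 + k) - 4) + 9)*(-1) = -8 + ((-6 + k) + 9)*(-1) = -8 + (3 + k)*(-1) = -8 + (-3 - k) = -11 - k)
d(j, A(E))² = (-11 - 1*2)² = (-11 - 2)² = (-13)² = 169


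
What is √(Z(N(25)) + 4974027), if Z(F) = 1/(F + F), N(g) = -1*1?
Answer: √19896106/2 ≈ 2230.3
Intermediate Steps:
N(g) = -1
Z(F) = 1/(2*F)
√(Z(N(25)) + 4974027) = √((½)/(-1) + 4974027) = √((½)*(-1) + 4974027) = √(-½ + 4974027) = √(9948053/2) = √19896106/2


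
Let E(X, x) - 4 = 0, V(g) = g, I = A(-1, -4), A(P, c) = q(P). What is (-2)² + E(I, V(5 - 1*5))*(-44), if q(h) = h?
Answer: -172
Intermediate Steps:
A(P, c) = P
I = -1
E(X, x) = 4 (E(X, x) = 4 + 0 = 4)
(-2)² + E(I, V(5 - 1*5))*(-44) = (-2)² + 4*(-44) = 4 - 176 = -172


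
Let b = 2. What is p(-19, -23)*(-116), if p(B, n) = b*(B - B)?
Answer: 0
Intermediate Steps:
p(B, n) = 0 (p(B, n) = 2*(B - B) = 2*0 = 0)
p(-19, -23)*(-116) = 0*(-116) = 0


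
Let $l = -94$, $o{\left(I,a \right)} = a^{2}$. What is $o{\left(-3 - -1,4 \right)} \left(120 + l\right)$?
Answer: $416$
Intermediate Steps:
$o{\left(-3 - -1,4 \right)} \left(120 + l\right) = 4^{2} \left(120 - 94\right) = 16 \cdot 26 = 416$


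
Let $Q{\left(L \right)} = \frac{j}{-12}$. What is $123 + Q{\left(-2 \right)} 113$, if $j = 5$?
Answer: $\frac{911}{12} \approx 75.917$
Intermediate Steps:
$Q{\left(L \right)} = - \frac{5}{12}$ ($Q{\left(L \right)} = \frac{5}{-12} = 5 \left(- \frac{1}{12}\right) = - \frac{5}{12}$)
$123 + Q{\left(-2 \right)} 113 = 123 - \frac{565}{12} = \frac{911}{12}$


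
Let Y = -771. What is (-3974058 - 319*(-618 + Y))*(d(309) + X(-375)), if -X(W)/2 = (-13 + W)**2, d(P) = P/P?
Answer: 1063128261129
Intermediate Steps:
d(P) = 1
X(W) = -2*(-13 + W)**2
(-3974058 - 319*(-618 + Y))*(d(309) + X(-375)) = (-3974058 - 319*(-618 - 771))*(1 - 2*(-13 - 375)**2) = (-3974058 - 319*(-1389))*(1 - 2*(-388)**2) = (-3974058 + 443091)*(1 - 2*150544) = -3530967*(1 - 301088) = -3530967*(-301087) = 1063128261129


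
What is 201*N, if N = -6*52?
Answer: -62712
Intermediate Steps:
N = -312
201*N = 201*(-312) = -62712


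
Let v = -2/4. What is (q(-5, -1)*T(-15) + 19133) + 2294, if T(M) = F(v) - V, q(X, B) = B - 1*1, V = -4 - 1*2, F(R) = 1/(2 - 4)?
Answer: 21416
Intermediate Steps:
v = -1/2 (v = -2*1/4 = -1/2 ≈ -0.50000)
F(R) = -1/2 (F(R) = 1/(-2) = -1/2)
V = -6 (V = -4 - 2 = -6)
q(X, B) = -1 + B (q(X, B) = B - 1 = -1 + B)
T(M) = 11/2 (T(M) = -1/2 - 1*(-6) = -1/2 + 6 = 11/2)
(q(-5, -1)*T(-15) + 19133) + 2294 = ((-1 - 1)*(11/2) + 19133) + 2294 = (-2*11/2 + 19133) + 2294 = (-11 + 19133) + 2294 = 19122 + 2294 = 21416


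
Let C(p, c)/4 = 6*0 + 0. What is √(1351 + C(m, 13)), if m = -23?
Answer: √1351 ≈ 36.756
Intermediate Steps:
C(p, c) = 0 (C(p, c) = 4*(6*0 + 0) = 4*(0 + 0) = 4*0 = 0)
√(1351 + C(m, 13)) = √(1351 + 0) = √1351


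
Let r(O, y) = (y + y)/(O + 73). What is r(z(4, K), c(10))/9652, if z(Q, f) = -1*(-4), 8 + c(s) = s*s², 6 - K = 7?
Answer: 496/185801 ≈ 0.0026695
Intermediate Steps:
K = -1 (K = 6 - 1*7 = 6 - 7 = -1)
c(s) = -8 + s³ (c(s) = -8 + s*s² = -8 + s³)
z(Q, f) = 4
r(O, y) = 2*y/(73 + O) (r(O, y) = (2*y)/(73 + O) = 2*y/(73 + O))
r(z(4, K), c(10))/9652 = (2*(-8 + 10³)/(73 + 4))/9652 = (2*(-8 + 1000)/77)*(1/9652) = (2*992*(1/77))*(1/9652) = (1984/77)*(1/9652) = 496/185801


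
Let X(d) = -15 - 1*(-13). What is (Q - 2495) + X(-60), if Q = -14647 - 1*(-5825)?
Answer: -11319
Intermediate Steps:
Q = -8822 (Q = -14647 + 5825 = -8822)
X(d) = -2 (X(d) = -15 + 13 = -2)
(Q - 2495) + X(-60) = (-8822 - 2495) - 2 = -11317 - 2 = -11319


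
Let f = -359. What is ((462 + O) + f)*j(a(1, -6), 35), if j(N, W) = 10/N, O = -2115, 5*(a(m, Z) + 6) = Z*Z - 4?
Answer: -50300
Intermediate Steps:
a(m, Z) = -34/5 + Z²/5 (a(m, Z) = -6 + (Z*Z - 4)/5 = -6 + (Z² - 4)/5 = -6 + (-4 + Z²)/5 = -6 + (-⅘ + Z²/5) = -34/5 + Z²/5)
((462 + O) + f)*j(a(1, -6), 35) = ((462 - 2115) - 359)*(10/(-34/5 + (⅕)*(-6)²)) = (-1653 - 359)*(10/(-34/5 + (⅕)*36)) = -20120/(-34/5 + 36/5) = -20120/⅖ = -20120*5/2 = -2012*25 = -50300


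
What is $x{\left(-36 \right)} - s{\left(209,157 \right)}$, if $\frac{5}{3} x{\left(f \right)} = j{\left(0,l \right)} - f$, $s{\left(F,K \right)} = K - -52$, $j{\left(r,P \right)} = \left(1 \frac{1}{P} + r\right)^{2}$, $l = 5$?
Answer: $- \frac{23422}{125} \approx -187.38$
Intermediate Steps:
$j{\left(r,P \right)} = \left(r + \frac{1}{P}\right)^{2}$ ($j{\left(r,P \right)} = \left(\frac{1}{P} + r\right)^{2} = \left(r + \frac{1}{P}\right)^{2}$)
$s{\left(F,K \right)} = 52 + K$ ($s{\left(F,K \right)} = K + 52 = 52 + K$)
$x{\left(f \right)} = \frac{3}{125} - \frac{3 f}{5}$ ($x{\left(f \right)} = \frac{3 \left(\frac{\left(1 + 5 \cdot 0\right)^{2}}{25} - f\right)}{5} = \frac{3 \left(\frac{\left(1 + 0\right)^{2}}{25} - f\right)}{5} = \frac{3 \left(\frac{1^{2}}{25} - f\right)}{5} = \frac{3 \left(\frac{1}{25} \cdot 1 - f\right)}{5} = \frac{3 \left(\frac{1}{25} - f\right)}{5} = \frac{3}{125} - \frac{3 f}{5}$)
$x{\left(-36 \right)} - s{\left(209,157 \right)} = \left(\frac{3}{125} - - \frac{108}{5}\right) - \left(52 + 157\right) = \left(\frac{3}{125} + \frac{108}{5}\right) - 209 = \frac{2703}{125} - 209 = - \frac{23422}{125}$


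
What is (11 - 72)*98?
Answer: -5978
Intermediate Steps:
(11 - 72)*98 = -61*98 = -5978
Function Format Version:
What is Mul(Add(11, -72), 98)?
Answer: -5978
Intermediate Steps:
Mul(Add(11, -72), 98) = Mul(-61, 98) = -5978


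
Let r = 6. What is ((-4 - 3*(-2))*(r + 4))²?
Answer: 400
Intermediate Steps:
((-4 - 3*(-2))*(r + 4))² = ((-4 - 3*(-2))*(6 + 4))² = ((-4 + 6)*10)² = (2*10)² = 20² = 400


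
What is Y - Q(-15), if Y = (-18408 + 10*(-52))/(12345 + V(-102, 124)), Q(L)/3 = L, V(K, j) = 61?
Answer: 269671/6203 ≈ 43.474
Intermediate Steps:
Q(L) = 3*L
Y = -9464/6203 (Y = (-18408 + 10*(-52))/(12345 + 61) = (-18408 - 520)/12406 = -18928*1/12406 = -9464/6203 ≈ -1.5257)
Y - Q(-15) = -9464/6203 - 3*(-15) = -9464/6203 - 1*(-45) = -9464/6203 + 45 = 269671/6203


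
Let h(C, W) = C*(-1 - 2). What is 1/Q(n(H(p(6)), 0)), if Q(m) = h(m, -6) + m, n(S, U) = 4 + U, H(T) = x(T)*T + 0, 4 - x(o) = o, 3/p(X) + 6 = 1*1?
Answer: -⅛ ≈ -0.12500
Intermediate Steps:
p(X) = -⅗ (p(X) = 3/(-6 + 1*1) = 3/(-6 + 1) = 3/(-5) = 3*(-⅕) = -⅗)
x(o) = 4 - o
h(C, W) = -3*C (h(C, W) = C*(-3) = -3*C)
H(T) = T*(4 - T) (H(T) = (4 - T)*T + 0 = T*(4 - T) + 0 = T*(4 - T))
Q(m) = -2*m (Q(m) = -3*m + m = -2*m)
1/Q(n(H(p(6)), 0)) = 1/(-2*(4 + 0)) = 1/(-2*4) = 1/(-8) = -⅛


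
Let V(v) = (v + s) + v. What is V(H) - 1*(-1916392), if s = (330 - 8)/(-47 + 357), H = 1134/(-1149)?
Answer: 113766555563/59365 ≈ 1.9164e+6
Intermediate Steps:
H = -378/383 (H = 1134*(-1/1149) = -378/383 ≈ -0.98695)
s = 161/155 (s = 322/310 = 322*(1/310) = 161/155 ≈ 1.0387)
V(v) = 161/155 + 2*v (V(v) = (v + 161/155) + v = (161/155 + v) + v = 161/155 + 2*v)
V(H) - 1*(-1916392) = (161/155 + 2*(-378/383)) - 1*(-1916392) = (161/155 - 756/383) + 1916392 = -55517/59365 + 1916392 = 113766555563/59365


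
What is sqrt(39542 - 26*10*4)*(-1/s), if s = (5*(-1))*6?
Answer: sqrt(4278)/10 ≈ 6.5406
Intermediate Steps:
s = -30 (s = -5*6 = -30)
sqrt(39542 - 26*10*4)*(-1/s) = sqrt(39542 - 26*10*4)*(-1/(-30)) = sqrt(39542 - 260*4)*(-1*(-1/30)) = sqrt(39542 - 1040)*(1/30) = sqrt(38502)*(1/30) = (3*sqrt(4278))*(1/30) = sqrt(4278)/10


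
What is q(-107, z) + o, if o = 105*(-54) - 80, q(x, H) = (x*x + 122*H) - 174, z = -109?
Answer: -7773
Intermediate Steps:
q(x, H) = -174 + x² + 122*H (q(x, H) = (x² + 122*H) - 174 = -174 + x² + 122*H)
o = -5750 (o = -5670 - 80 = -5750)
q(-107, z) + o = (-174 + (-107)² + 122*(-109)) - 5750 = (-174 + 11449 - 13298) - 5750 = -2023 - 5750 = -7773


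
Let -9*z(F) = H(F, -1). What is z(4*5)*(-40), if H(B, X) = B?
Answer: 800/9 ≈ 88.889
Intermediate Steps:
z(F) = -F/9
z(4*5)*(-40) = -4*5/9*(-40) = -⅑*20*(-40) = -20/9*(-40) = 800/9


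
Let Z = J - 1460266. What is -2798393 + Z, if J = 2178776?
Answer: -2079883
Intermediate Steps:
Z = 718510 (Z = 2178776 - 1460266 = 718510)
-2798393 + Z = -2798393 + 718510 = -2079883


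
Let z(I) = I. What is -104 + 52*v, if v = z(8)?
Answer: 312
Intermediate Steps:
v = 8
-104 + 52*v = -104 + 52*8 = -104 + 416 = 312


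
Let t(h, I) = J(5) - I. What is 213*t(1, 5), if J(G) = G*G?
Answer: 4260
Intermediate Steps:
J(G) = G**2
t(h, I) = 25 - I (t(h, I) = 5**2 - I = 25 - I)
213*t(1, 5) = 213*(25 - 1*5) = 213*(25 - 5) = 213*20 = 4260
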